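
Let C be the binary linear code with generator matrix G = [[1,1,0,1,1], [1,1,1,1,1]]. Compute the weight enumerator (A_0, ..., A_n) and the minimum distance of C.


Weight distribution: A_0 = 1, A_1 = 1, A_4 = 1, A_5 = 1. Minimum distance d = 1.

Enumerate all 2^2 = 4 messages m ∈ F_2^2.
For each, compute codeword c = mG in F_2^5, then tally its weight.
  m = 00 → c = 00000, weight = 0.
  m = 10 → c = 11011, weight = 4.
  m = 01 → c = 11111, weight = 5.
  m = 11 → c = 00100, weight = 1.
Tally weights:
  weight 0: 1 codewords.
  weight 1: 1 codewords.
  weight 4: 1 codewords.
  weight 5: 1 codewords.
Minimum distance d = smallest w > 0 with A_w > 0 = 1.
Sanity: Σ A_w = 4 = 2^2 = 4 ✓.


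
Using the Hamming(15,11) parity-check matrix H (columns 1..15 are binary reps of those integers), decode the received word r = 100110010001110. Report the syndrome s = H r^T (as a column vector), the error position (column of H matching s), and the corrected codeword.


s = (0, 1, 1, 1)^T, error position = 7, corrected codeword c = 100110110001110

Compute s = H r^T mod 2 one row at a time:
  s_1 = 1 + 0 + 0 + 0 + 1 + 1 + 1 + 0 = 4 ≡ 0 (mod 2).
  s_2 = 1 + 1 + 0 + 0 + 1 + 1 + 1 + 0 = 5 ≡ 1 (mod 2).
  s_3 = 0 + 0 + 0 + 0 + 0 + 0 + 1 + 0 = 1 ≡ 1 (mod 2).
  s_4 = 1 + 0 + 1 + 0 + 0 + 0 + 1 + 0 = 3 ≡ 1 (mod 2).
s = (0, 1, 1, 1)^T — this equals column 7 of H (binary 0111), so error is at position 7.
Correct: flip bit 7 of r = 100110010001110 to get c = 100110110001110.


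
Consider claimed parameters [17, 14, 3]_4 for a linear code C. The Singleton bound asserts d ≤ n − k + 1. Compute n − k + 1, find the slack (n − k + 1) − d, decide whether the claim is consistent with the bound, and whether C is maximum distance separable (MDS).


Singleton RHS = n − k + 1 = 4, slack = 1, bound satisfied, not MDS.

Singleton bound: d ≤ n − k + 1.
Here n = 17, k = 14, so n − k + 1 = 4.
Given d = 3, check d ≤ 4: YES.
Slack = (n − k + 1) − d = 1.
The code is NOT MDS (slack = 1 > 0).
Description: the claimed parameters are [17, 14, 3]_4; such a code would be non-MDS.


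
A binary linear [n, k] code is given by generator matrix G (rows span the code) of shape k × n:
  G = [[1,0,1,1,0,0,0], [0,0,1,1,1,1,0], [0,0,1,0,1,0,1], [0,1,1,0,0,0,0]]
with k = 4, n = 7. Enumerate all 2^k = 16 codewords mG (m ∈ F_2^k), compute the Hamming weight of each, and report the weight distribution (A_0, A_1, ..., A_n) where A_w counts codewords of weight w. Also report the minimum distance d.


Weight distribution: A_0 = 1, A_2 = 1, A_3 = 6, A_4 = 5, A_5 = 2, A_6 = 1. Minimum distance d = 2.

Enumerate all 2^4 = 16 messages m ∈ F_2^4.
For each, compute codeword c = mG in F_2^7, then tally its weight.
  m = 0000 → c = 0000000, weight = 0.
  m = 1000 → c = 1011000, weight = 3.
  m = 0100 → c = 0011110, weight = 4.
  m = 1100 → c = 1000110, weight = 3.
  m = 0010 → c = 0010101, weight = 3.
  m = 1010 → c = 1001101, weight = 4.
  m = 0110 → c = 0001011, weight = 3.
  m = 1110 → c = 1010011, weight = 4.
  m = 0001 → c = 0110000, weight = 2.
  m = 1001 → c = 1101000, weight = 3.
  m = 0101 → c = 0101110, weight = 4.
  m = 1101 → c = 1110110, weight = 5.
  m = 0011 → c = 0100101, weight = 3.
  m = 1011 → c = 1111101, weight = 6.
  m = 0111 → c = 0111011, weight = 5.
  m = 1111 → c = 1100011, weight = 4.
Tally weights:
  weight 0: 1 codewords.
  weight 2: 1 codewords.
  weight 3: 6 codewords.
  weight 4: 5 codewords.
  weight 5: 2 codewords.
  weight 6: 1 codewords.
Minimum distance d = smallest w > 0 with A_w > 0 = 2.
Sanity: Σ A_w = 16 = 2^4 = 16 ✓.


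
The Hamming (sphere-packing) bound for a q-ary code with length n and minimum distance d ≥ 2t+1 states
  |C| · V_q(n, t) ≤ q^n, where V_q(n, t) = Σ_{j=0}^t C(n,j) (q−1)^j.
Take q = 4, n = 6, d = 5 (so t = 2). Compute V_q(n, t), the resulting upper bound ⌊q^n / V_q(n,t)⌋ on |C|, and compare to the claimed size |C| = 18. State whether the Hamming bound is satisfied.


V_q(n, t) = 154, q^n = 4096, Hamming bound = 26, |C| = 18 ≤ bound (satisfied).

Step 1: Compute V_q(n, t) = Σ_{j=0}^2 C(n, j) (q−1)^j.
  j = 0: C(6,0)·(3)^0 = 1·1 = 1.
  j = 1: C(6,1)·(3)^1 = 6·3 = 18.
  j = 2: C(6,2)·(3)^2 = 15·9 = 135.
  V_q(n, t) = 1 + 18 + 135 = 154.
Step 2: q^n = 4^6 = 4096.
Step 3: Hamming bound ⌊q^n / V_q(n,t)⌋ = ⌊4096/154⌋ = 26.
Step 4: Compare |C| = 18 to 26: satisfied.
The claimed |C| lies below the Hamming bound.


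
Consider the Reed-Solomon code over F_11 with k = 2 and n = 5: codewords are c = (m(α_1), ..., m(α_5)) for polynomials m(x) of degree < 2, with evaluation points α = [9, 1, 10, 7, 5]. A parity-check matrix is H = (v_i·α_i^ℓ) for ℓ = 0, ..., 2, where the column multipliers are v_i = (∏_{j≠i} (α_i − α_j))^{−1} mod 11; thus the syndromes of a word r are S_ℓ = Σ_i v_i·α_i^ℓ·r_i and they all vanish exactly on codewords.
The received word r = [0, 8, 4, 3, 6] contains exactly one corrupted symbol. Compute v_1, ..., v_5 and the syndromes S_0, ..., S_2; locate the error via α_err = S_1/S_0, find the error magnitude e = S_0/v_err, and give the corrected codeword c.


S = (7, 7, 7), error at position 2, error magnitude e = 7, c = [0, 1, 4, 3, 6].

Step 1: column multipliers v_i = (∏_{j≠i}(α_i − α_j))^{−1} mod 11.
  i = 1 (α = 9): (9−1)(9−10)(9−7)(9−5) = 8·(−1)·2·4 = −64 ≡ 2, so v_1 = 2^{−1} = 6 (mod 11).
  i = 2 (α = 1): (1−9)(1−10)(1−7)(1−5) = (−8)·(−9)·(−6)·(−4) = 1728 ≡ 1, so v_2 = 1^{−1} = 1 (mod 11).
  i = 3 (α = 10): (10−9)(10−1)(10−7)(10−5) = 1·9·3·5 = 135 ≡ 3, so v_3 = 3^{−1} = 4 (mod 11).
  i = 4 (α = 7): (7−9)(7−1)(7−10)(7−5) = (−2)·6·(−3)·2 = 72 ≡ 6, so v_4 = 6^{−1} = 2 (mod 11).
  i = 5 (α = 5): (5−9)(5−1)(5−10)(5−7) = (−4)·4·(−5)·(−2) = −160 ≡ 5, so v_5 = 5^{−1} = 9 (mod 11).
  v = [6, 1, 4, 2, 9].
Step 2: syndromes of r = [0, 8, 4, 3, 6] (all sums mod 11).
  S_0 = Σ v_i r_i = 6·0 + 1·8 + 4·4 + 2·3 + 9·6 = 84 ≡ 7.
  S_1 = Σ v_i α_i r_i = 6·9·0 + 1·1·8 + 4·10·4 + 2·7·3 + 9·5·6 = 480 ≡ 7.
  α_i^2 mod 11 = [4, 1, 1, 5, 3].
  S_2 = Σ v_i α_i^2 r_i = 6·4·0 + 1·1·8 + 4·1·4 + 2·5·3 + 9·3·6 = 216 ≡ 7.
  S = (7, 7, 7) ≠ 0, so r is not a codeword (an error is present).
Step 3: locate the error. For a single error e at position i, S_ℓ = v_i·e·α_i^ℓ, so α_err = S_1/S_0.
  S_0^{−1} = 7^{−1} = 8 (mod 11), so α_err = 7·8 = 56 ≡ 1 = α_2. Error position i = 2.
  Consistency check: S_2/S_1 = 7·8 = 56 ≡ 1 = α_err ✓ (single-error assumption holds).
Step 4: error magnitude e = S_0/v_2 = S_0·∏_{j≠2}(α_2 − α_j) = 7·1 = 7 ≡ 7 (mod 11).
Step 5: correct position 2: c_2 = r_2 − e = 8 − 7 ≡ 1 (mod 11). Hence c = [0, 1, 4, 3, 6].
  Check: interpolating c through the α_i gives m(x) = 8 + 4·x (degree < 2) with m(α_i) = c_i for every i, so c is indeed a codeword.


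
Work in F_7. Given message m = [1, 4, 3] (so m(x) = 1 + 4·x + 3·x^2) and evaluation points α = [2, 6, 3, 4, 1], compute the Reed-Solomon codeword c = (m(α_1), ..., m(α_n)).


c = [0, 0, 5, 2, 1]

Message polynomial: m(x) = 1 + 4·x + 3·x^2 (mod 7).
For each evaluation point α_i, compute m(α_i) mod 7:
  α_1 = 2: Horner steps 3 → 3 → 0, so m(2) = 0.
  α_2 = 6: Horner steps 3 → 1 → 0, so m(6) = 0.
  α_3 = 3: Horner steps 3 → 6 → 5, so m(3) = 5.
  α_4 = 4: Horner steps 3 → 2 → 2, so m(4) = 2.
  α_5 = 1: Horner steps 3 → 0 → 1, so m(1) = 1.
Codeword c = [0, 0, 5, 2, 1] ∈ F_7^5.


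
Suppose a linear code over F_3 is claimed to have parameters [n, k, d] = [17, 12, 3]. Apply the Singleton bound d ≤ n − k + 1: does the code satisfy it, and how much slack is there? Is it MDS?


Singleton RHS = n − k + 1 = 6, slack = 3, bound satisfied, not MDS.

Singleton bound: d ≤ n − k + 1.
Here n = 17, k = 12, so n − k + 1 = 6.
Given d = 3, check d ≤ 6: YES.
Slack = (n − k + 1) − d = 3.
The code is NOT MDS (slack = 3 > 0).
Description: the claimed parameters are [17, 12, 3]_3; such a code would be non-MDS.


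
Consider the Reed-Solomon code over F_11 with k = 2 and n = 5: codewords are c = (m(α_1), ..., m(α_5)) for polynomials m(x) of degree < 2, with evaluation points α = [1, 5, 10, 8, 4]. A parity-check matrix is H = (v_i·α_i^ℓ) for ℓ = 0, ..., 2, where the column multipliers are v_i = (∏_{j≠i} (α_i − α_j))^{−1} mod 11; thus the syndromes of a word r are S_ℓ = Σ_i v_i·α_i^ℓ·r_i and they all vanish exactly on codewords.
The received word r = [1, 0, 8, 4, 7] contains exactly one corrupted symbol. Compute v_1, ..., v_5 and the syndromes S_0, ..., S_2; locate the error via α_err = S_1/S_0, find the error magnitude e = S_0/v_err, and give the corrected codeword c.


S = (7, 2, 10), error at position 2, error magnitude e = 2, c = [1, 9, 8, 4, 7].

Step 1: column multipliers v_i = (∏_{j≠i}(α_i − α_j))^{−1} mod 11.
  i = 1 (α = 1): (1−5)(1−10)(1−8)(1−4) = (−4)·(−9)·(−7)·(−3) = 756 ≡ 8, so v_1 = 8^{−1} = 7 (mod 11).
  i = 2 (α = 5): (5−1)(5−10)(5−8)(5−4) = 4·(−5)·(−3)·1 = 60 ≡ 5, so v_2 = 5^{−1} = 9 (mod 11).
  i = 3 (α = 10): (10−1)(10−5)(10−8)(10−4) = 9·5·2·6 = 540 ≡ 1, so v_3 = 1^{−1} = 1 (mod 11).
  i = 4 (α = 8): (8−1)(8−5)(8−10)(8−4) = 7·3·(−2)·4 = −168 ≡ 8, so v_4 = 8^{−1} = 7 (mod 11).
  i = 5 (α = 4): (4−1)(4−5)(4−10)(4−8) = 3·(−1)·(−6)·(−4) = −72 ≡ 5, so v_5 = 5^{−1} = 9 (mod 11).
  v = [7, 9, 1, 7, 9].
Step 2: syndromes of r = [1, 0, 8, 4, 7] (all sums mod 11).
  S_0 = Σ v_i r_i = 7·1 + 9·0 + 1·8 + 7·4 + 9·7 = 106 ≡ 7.
  S_1 = Σ v_i α_i r_i = 7·1·1 + 9·5·0 + 1·10·8 + 7·8·4 + 9·4·7 = 563 ≡ 2.
  α_i^2 mod 11 = [1, 3, 1, 9, 5].
  S_2 = Σ v_i α_i^2 r_i = 7·1·1 + 9·3·0 + 1·1·8 + 7·9·4 + 9·5·7 = 582 ≡ 10.
  S = (7, 2, 10) ≠ 0, so r is not a codeword (an error is present).
Step 3: locate the error. For a single error e at position i, S_ℓ = v_i·e·α_i^ℓ, so α_err = S_1/S_0.
  S_0^{−1} = 7^{−1} = 8 (mod 11), so α_err = 2·8 = 16 ≡ 5 = α_2. Error position i = 2.
  Consistency check: S_2/S_1 = 10·6 = 60 ≡ 5 = α_err ✓ (single-error assumption holds).
Step 4: error magnitude e = S_0/v_2 = S_0·∏_{j≠2}(α_2 − α_j) = 7·5 = 35 ≡ 2 (mod 11).
Step 5: correct position 2: c_2 = r_2 − e = 0 − 2 ≡ 9 (mod 11). Hence c = [1, 9, 8, 4, 7].
  Check: interpolating c through the α_i gives m(x) = 10 + 2·x (degree < 2) with m(α_i) = c_i for every i, so c is indeed a codeword.


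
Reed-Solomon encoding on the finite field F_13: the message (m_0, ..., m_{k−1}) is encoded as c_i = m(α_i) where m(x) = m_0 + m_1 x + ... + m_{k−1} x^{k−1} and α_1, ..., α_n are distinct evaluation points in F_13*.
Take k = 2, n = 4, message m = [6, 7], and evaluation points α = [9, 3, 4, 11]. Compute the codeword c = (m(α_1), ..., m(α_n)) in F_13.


c = [4, 1, 8, 5]

Message polynomial: m(x) = 6 + 7·x (mod 13).
For each evaluation point α_i, compute m(α_i) mod 13:
  α_1 = 9: Horner steps 7 → 4, so m(9) = 4.
  α_2 = 3: Horner steps 7 → 1, so m(3) = 1.
  α_3 = 4: Horner steps 7 → 8, so m(4) = 8.
  α_4 = 11: Horner steps 7 → 5, so m(11) = 5.
Codeword c = [4, 1, 8, 5] ∈ F_13^4.


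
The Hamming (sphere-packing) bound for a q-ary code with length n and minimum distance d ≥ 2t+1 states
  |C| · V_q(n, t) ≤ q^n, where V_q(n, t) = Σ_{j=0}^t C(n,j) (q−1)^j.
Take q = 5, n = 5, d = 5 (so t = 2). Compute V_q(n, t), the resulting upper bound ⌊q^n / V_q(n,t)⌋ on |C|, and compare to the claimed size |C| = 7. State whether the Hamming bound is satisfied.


V_q(n, t) = 181, q^n = 3125, Hamming bound = 17, |C| = 7 ≤ bound (satisfied).

Step 1: Compute V_q(n, t) = Σ_{j=0}^2 C(n, j) (q−1)^j.
  j = 0: C(5,0)·(4)^0 = 1·1 = 1.
  j = 1: C(5,1)·(4)^1 = 5·4 = 20.
  j = 2: C(5,2)·(4)^2 = 10·16 = 160.
  V_q(n, t) = 1 + 20 + 160 = 181.
Step 2: q^n = 5^5 = 3125.
Step 3: Hamming bound ⌊q^n / V_q(n,t)⌋ = ⌊3125/181⌋ = 17.
Step 4: Compare |C| = 7 to 17: satisfied.
The claimed |C| lies below the Hamming bound.


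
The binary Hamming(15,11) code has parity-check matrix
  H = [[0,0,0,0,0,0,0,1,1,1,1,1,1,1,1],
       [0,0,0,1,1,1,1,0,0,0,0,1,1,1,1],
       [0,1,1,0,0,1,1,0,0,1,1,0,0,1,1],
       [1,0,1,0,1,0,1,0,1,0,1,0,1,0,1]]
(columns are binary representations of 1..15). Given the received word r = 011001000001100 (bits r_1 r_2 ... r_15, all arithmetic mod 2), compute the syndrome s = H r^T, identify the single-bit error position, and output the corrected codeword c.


s = (0, 1, 1, 0)^T, error position = 6, corrected codeword c = 011000000001100

Compute s = H r^T mod 2 one row at a time:
  s_1 = 0 + 0 + 0 + 0 + 1 + 1 + 0 + 0 = 2 ≡ 0 (mod 2).
  s_2 = 0 + 0 + 1 + 0 + 1 + 1 + 0 + 0 = 3 ≡ 1 (mod 2).
  s_3 = 1 + 1 + 1 + 0 + 0 + 0 + 0 + 0 = 3 ≡ 1 (mod 2).
  s_4 = 0 + 1 + 0 + 0 + 0 + 0 + 1 + 0 = 2 ≡ 0 (mod 2).
s = (0, 1, 1, 0)^T — this equals column 6 of H (binary 0110), so error is at position 6.
Correct: flip bit 6 of r = 011001000001100 to get c = 011000000001100.


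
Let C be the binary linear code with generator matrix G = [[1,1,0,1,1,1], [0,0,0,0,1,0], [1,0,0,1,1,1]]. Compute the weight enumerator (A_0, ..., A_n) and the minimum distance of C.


Weight distribution: A_0 = 1, A_1 = 2, A_2 = 1, A_3 = 1, A_4 = 2, A_5 = 1. Minimum distance d = 1.

Enumerate all 2^3 = 8 messages m ∈ F_2^3.
For each, compute codeword c = mG in F_2^6, then tally its weight.
  m = 000 → c = 000000, weight = 0.
  m = 100 → c = 110111, weight = 5.
  m = 010 → c = 000010, weight = 1.
  m = 110 → c = 110101, weight = 4.
  m = 001 → c = 100111, weight = 4.
  m = 101 → c = 010000, weight = 1.
  m = 011 → c = 100101, weight = 3.
  m = 111 → c = 010010, weight = 2.
Tally weights:
  weight 0: 1 codewords.
  weight 1: 2 codewords.
  weight 2: 1 codewords.
  weight 3: 1 codewords.
  weight 4: 2 codewords.
  weight 5: 1 codewords.
Minimum distance d = smallest w > 0 with A_w > 0 = 1.
Sanity: Σ A_w = 8 = 2^3 = 8 ✓.


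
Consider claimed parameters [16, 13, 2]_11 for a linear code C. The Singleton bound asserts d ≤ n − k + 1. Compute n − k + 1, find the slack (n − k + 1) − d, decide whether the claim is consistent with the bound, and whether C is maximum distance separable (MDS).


Singleton RHS = n − k + 1 = 4, slack = 2, bound satisfied, not MDS.

Singleton bound: d ≤ n − k + 1.
Here n = 16, k = 13, so n − k + 1 = 4.
Given d = 2, check d ≤ 4: YES.
Slack = (n − k + 1) − d = 2.
The code is NOT MDS (slack = 2 > 0).
Description: the claimed parameters are [16, 13, 2]_11; such a code would be non-MDS.


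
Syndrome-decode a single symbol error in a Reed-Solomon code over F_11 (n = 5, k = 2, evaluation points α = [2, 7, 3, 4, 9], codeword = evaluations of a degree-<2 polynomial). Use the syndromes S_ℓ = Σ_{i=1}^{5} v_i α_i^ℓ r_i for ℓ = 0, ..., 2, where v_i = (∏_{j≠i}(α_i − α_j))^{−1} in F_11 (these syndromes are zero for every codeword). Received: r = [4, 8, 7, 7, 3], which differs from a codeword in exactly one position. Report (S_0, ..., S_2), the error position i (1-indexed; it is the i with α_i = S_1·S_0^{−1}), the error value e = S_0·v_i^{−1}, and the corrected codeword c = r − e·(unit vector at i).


S = (1, 4, 5), error at position 4, error magnitude e = 8, c = [4, 8, 7, 10, 3].

Step 1: column multipliers v_i = (∏_{j≠i}(α_i − α_j))^{−1} mod 11.
  i = 1 (α = 2): (2−7)(2−3)(2−4)(2−9) = (−5)·(−1)·(−2)·(−7) = 70 ≡ 4, so v_1 = 4^{−1} = 3 (mod 11).
  i = 2 (α = 7): (7−2)(7−3)(7−4)(7−9) = 5·4·3·(−2) = −120 ≡ 1, so v_2 = 1^{−1} = 1 (mod 11).
  i = 3 (α = 3): (3−2)(3−7)(3−4)(3−9) = 1·(−4)·(−1)·(−6) = −24 ≡ 9, so v_3 = 9^{−1} = 5 (mod 11).
  i = 4 (α = 4): (4−2)(4−7)(4−3)(4−9) = 2·(−3)·1·(−5) = 30 ≡ 8, so v_4 = 8^{−1} = 7 (mod 11).
  i = 5 (α = 9): (9−2)(9−7)(9−3)(9−4) = 7·2·6·5 = 420 ≡ 2, so v_5 = 2^{−1} = 6 (mod 11).
  v = [3, 1, 5, 7, 6].
Step 2: syndromes of r = [4, 8, 7, 7, 3] (all sums mod 11).
  S_0 = Σ v_i r_i = 3·4 + 1·8 + 5·7 + 7·7 + 6·3 = 122 ≡ 1.
  S_1 = Σ v_i α_i r_i = 3·2·4 + 1·7·8 + 5·3·7 + 7·4·7 + 6·9·3 = 543 ≡ 4.
  α_i^2 mod 11 = [4, 5, 9, 5, 4].
  S_2 = Σ v_i α_i^2 r_i = 3·4·4 + 1·5·8 + 5·9·7 + 7·5·7 + 6·4·3 = 720 ≡ 5.
  S = (1, 4, 5) ≠ 0, so r is not a codeword (an error is present).
Step 3: locate the error. For a single error e at position i, S_ℓ = v_i·e·α_i^ℓ, so α_err = S_1/S_0.
  S_0^{−1} = 1^{−1} = 1 (mod 11), so α_err = 4·1 = 4 ≡ 4 = α_4. Error position i = 4.
  Consistency check: S_2/S_1 = 5·3 = 15 ≡ 4 = α_err ✓ (single-error assumption holds).
Step 4: error magnitude e = S_0/v_4 = S_0·∏_{j≠4}(α_4 − α_j) = 1·8 = 8 ≡ 8 (mod 11).
Step 5: correct position 4: c_4 = r_4 − e = 7 − 8 ≡ 10 (mod 11). Hence c = [4, 8, 7, 10, 3].
  Check: interpolating c through the α_i gives m(x) = 9 + 3·x (degree < 2) with m(α_i) = c_i for every i, so c is indeed a codeword.


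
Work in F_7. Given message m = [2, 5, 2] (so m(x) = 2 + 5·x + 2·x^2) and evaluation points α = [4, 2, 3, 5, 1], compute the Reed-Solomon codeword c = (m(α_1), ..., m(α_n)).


c = [5, 6, 0, 0, 2]

Message polynomial: m(x) = 2 + 5·x + 2·x^2 (mod 7).
For each evaluation point α_i, compute m(α_i) mod 7:
  α_1 = 4: Horner steps 2 → 6 → 5, so m(4) = 5.
  α_2 = 2: Horner steps 2 → 2 → 6, so m(2) = 6.
  α_3 = 3: Horner steps 2 → 4 → 0, so m(3) = 0.
  α_4 = 5: Horner steps 2 → 1 → 0, so m(5) = 0.
  α_5 = 1: Horner steps 2 → 0 → 2, so m(1) = 2.
Codeword c = [5, 6, 0, 0, 2] ∈ F_7^5.


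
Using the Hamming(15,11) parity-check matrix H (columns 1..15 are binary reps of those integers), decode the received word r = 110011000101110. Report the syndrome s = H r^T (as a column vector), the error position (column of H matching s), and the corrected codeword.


s = (0, 1, 0, 1)^T, error position = 5, corrected codeword c = 110001000101110

Compute s = H r^T mod 2 one row at a time:
  s_1 = 0 + 0 + 1 + 0 + 1 + 1 + 1 + 0 = 4 ≡ 0 (mod 2).
  s_2 = 0 + 1 + 1 + 0 + 1 + 1 + 1 + 0 = 5 ≡ 1 (mod 2).
  s_3 = 1 + 0 + 1 + 0 + 1 + 0 + 1 + 0 = 4 ≡ 0 (mod 2).
  s_4 = 1 + 0 + 1 + 0 + 0 + 0 + 1 + 0 = 3 ≡ 1 (mod 2).
s = (0, 1, 0, 1)^T — this equals column 5 of H (binary 0101), so error is at position 5.
Correct: flip bit 5 of r = 110011000101110 to get c = 110001000101110.


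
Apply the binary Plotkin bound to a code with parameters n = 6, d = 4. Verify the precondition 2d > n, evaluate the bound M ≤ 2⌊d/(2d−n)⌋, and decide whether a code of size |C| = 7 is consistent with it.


Plotkin bound M ≤ 4; given |C| = 7 > bound (violated).

Check applicability: 2d = 8, n = 6.
2d − n = 2 > 0, so Plotkin applies.
Compute d/(2d−n) = 4/2 ≈ 2.0000.
⌊d/(2d−n)⌋ = 2.
Plotkin bound: M ≤ 2·2 = 4.
Given |C| = 7, check: VIOLATED.
This |C| is above the Plotkin bound, so no binary code with n = 6, d = 4 and 7 codewords exists.


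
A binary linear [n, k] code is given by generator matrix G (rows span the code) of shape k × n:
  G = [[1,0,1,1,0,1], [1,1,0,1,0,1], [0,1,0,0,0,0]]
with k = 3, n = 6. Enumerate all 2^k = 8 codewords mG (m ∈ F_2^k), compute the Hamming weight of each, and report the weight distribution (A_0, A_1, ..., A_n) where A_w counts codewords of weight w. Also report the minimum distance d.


Weight distribution: A_0 = 1, A_1 = 2, A_2 = 1, A_3 = 1, A_4 = 2, A_5 = 1. Minimum distance d = 1.

Enumerate all 2^3 = 8 messages m ∈ F_2^3.
For each, compute codeword c = mG in F_2^6, then tally its weight.
  m = 000 → c = 000000, weight = 0.
  m = 100 → c = 101101, weight = 4.
  m = 010 → c = 110101, weight = 4.
  m = 110 → c = 011000, weight = 2.
  m = 001 → c = 010000, weight = 1.
  m = 101 → c = 111101, weight = 5.
  m = 011 → c = 100101, weight = 3.
  m = 111 → c = 001000, weight = 1.
Tally weights:
  weight 0: 1 codewords.
  weight 1: 2 codewords.
  weight 2: 1 codewords.
  weight 3: 1 codewords.
  weight 4: 2 codewords.
  weight 5: 1 codewords.
Minimum distance d = smallest w > 0 with A_w > 0 = 1.
Sanity: Σ A_w = 8 = 2^3 = 8 ✓.


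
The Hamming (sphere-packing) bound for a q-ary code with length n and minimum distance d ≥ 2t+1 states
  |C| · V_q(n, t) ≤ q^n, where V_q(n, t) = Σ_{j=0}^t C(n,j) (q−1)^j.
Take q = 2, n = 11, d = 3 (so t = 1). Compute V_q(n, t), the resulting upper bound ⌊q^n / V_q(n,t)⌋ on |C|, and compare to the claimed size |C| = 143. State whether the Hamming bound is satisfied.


V_q(n, t) = 12, q^n = 2048, Hamming bound = 170, |C| = 143 ≤ bound (satisfied).

Step 1: Compute V_q(n, t) = Σ_{j=0}^1 C(n, j) (q−1)^j.
  j = 0: C(11,0)·(1)^0 = 1·1 = 1.
  j = 1: C(11,1)·(1)^1 = 11·1 = 11.
  V_q(n, t) = 1 + 11 = 12.
Step 2: q^n = 2^11 = 2048.
Step 3: Hamming bound ⌊q^n / V_q(n,t)⌋ = ⌊2048/12⌋ = 170.
Step 4: Compare |C| = 143 to 170: satisfied.
The claimed |C| lies below the Hamming bound.


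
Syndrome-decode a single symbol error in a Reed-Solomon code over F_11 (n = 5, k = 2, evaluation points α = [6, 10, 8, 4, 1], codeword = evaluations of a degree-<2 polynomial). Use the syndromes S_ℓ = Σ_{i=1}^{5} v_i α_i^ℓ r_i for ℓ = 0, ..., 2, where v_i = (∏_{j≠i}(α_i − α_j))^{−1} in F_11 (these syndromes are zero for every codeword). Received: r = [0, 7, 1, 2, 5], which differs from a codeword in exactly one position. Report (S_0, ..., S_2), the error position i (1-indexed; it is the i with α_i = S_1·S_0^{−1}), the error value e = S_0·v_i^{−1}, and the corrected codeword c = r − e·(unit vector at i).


S = (4, 10, 3), error at position 3, error magnitude e = 3, c = [0, 7, 9, 2, 5].

Step 1: column multipliers v_i = (∏_{j≠i}(α_i − α_j))^{−1} mod 11.
  i = 1 (α = 6): (6−10)(6−8)(6−4)(6−1) = (−4)·(−2)·2·5 = 80 ≡ 3, so v_1 = 3^{−1} = 4 (mod 11).
  i = 2 (α = 10): (10−6)(10−8)(10−4)(10−1) = 4·2·6·9 = 432 ≡ 3, so v_2 = 3^{−1} = 4 (mod 11).
  i = 3 (α = 8): (8−6)(8−10)(8−4)(8−1) = 2·(−2)·4·7 = −112 ≡ 9, so v_3 = 9^{−1} = 5 (mod 11).
  i = 4 (α = 4): (4−6)(4−10)(4−8)(4−1) = (−2)·(−6)·(−4)·3 = −144 ≡ 10, so v_4 = 10^{−1} = 10 (mod 11).
  i = 5 (α = 1): (1−6)(1−10)(1−8)(1−4) = (−5)·(−9)·(−7)·(−3) = 945 ≡ 10, so v_5 = 10^{−1} = 10 (mod 11).
  v = [4, 4, 5, 10, 10].
Step 2: syndromes of r = [0, 7, 1, 2, 5] (all sums mod 11).
  S_0 = Σ v_i r_i = 4·0 + 4·7 + 5·1 + 10·2 + 10·5 = 103 ≡ 4.
  S_1 = Σ v_i α_i r_i = 4·6·0 + 4·10·7 + 5·8·1 + 10·4·2 + 10·1·5 = 450 ≡ 10.
  α_i^2 mod 11 = [3, 1, 9, 5, 1].
  S_2 = Σ v_i α_i^2 r_i = 4·3·0 + 4·1·7 + 5·9·1 + 10·5·2 + 10·1·5 = 223 ≡ 3.
  S = (4, 10, 3) ≠ 0, so r is not a codeword (an error is present).
Step 3: locate the error. For a single error e at position i, S_ℓ = v_i·e·α_i^ℓ, so α_err = S_1/S_0.
  S_0^{−1} = 4^{−1} = 3 (mod 11), so α_err = 10·3 = 30 ≡ 8 = α_3. Error position i = 3.
  Consistency check: S_2/S_1 = 3·10 = 30 ≡ 8 = α_err ✓ (single-error assumption holds).
Step 4: error magnitude e = S_0/v_3 = S_0·∏_{j≠3}(α_3 − α_j) = 4·9 = 36 ≡ 3 (mod 11).
Step 5: correct position 3: c_3 = r_3 − e = 1 − 3 ≡ 9 (mod 11). Hence c = [0, 7, 9, 2, 5].
  Check: interpolating c through the α_i gives m(x) = 6 + 10·x (degree < 2) with m(α_i) = c_i for every i, so c is indeed a codeword.


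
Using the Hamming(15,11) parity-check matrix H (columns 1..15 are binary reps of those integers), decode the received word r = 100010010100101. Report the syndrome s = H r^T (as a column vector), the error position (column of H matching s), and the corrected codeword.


s = (0, 1, 0, 0)^T, error position = 4, corrected codeword c = 100110010100101

Compute s = H r^T mod 2 one row at a time:
  s_1 = 1 + 0 + 1 + 0 + 0 + 1 + 0 + 1 = 4 ≡ 0 (mod 2).
  s_2 = 0 + 1 + 0 + 0 + 0 + 1 + 0 + 1 = 3 ≡ 1 (mod 2).
  s_3 = 0 + 0 + 0 + 0 + 1 + 0 + 0 + 1 = 2 ≡ 0 (mod 2).
  s_4 = 1 + 0 + 1 + 0 + 0 + 0 + 1 + 1 = 4 ≡ 0 (mod 2).
s = (0, 1, 0, 0)^T — this equals column 4 of H (binary 0100), so error is at position 4.
Correct: flip bit 4 of r = 100010010100101 to get c = 100110010100101.


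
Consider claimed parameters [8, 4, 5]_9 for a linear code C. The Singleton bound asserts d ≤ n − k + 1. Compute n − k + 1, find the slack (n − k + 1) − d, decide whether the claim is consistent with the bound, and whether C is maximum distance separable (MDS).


Singleton RHS = n − k + 1 = 5, slack = 0, bound satisfied, MDS.

Singleton bound: d ≤ n − k + 1.
Here n = 8, k = 4, so n − k + 1 = 5.
Given d = 5, check d ≤ 5: YES.
Slack = (n − k + 1) − d = 0.
The code is MDS (slack = 0).
Description: the claimed parameters are [8, 4, 5]_9; such a code would be MDS (meets Singleton bound).


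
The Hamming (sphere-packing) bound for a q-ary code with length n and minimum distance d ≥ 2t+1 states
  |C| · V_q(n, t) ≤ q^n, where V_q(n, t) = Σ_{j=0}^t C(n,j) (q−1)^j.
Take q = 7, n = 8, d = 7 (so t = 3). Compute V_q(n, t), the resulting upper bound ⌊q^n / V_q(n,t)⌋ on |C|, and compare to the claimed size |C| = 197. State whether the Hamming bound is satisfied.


V_q(n, t) = 13153, q^n = 5764801, Hamming bound = 438, |C| = 197 ≤ bound (satisfied).

Step 1: Compute V_q(n, t) = Σ_{j=0}^3 C(n, j) (q−1)^j.
  j = 0: C(8,0)·(6)^0 = 1·1 = 1.
  j = 1: C(8,1)·(6)^1 = 8·6 = 48.
  j = 2: C(8,2)·(6)^2 = 28·36 = 1008.
  j = 3: C(8,3)·(6)^3 = 56·216 = 12096.
  V_q(n, t) = 1 + 48 + 1008 + 12096 = 13153.
Step 2: q^n = 7^8 = 5764801.
Step 3: Hamming bound ⌊q^n / V_q(n,t)⌋ = ⌊5764801/13153⌋ = 438.
Step 4: Compare |C| = 197 to 438: satisfied.
The claimed |C| lies below the Hamming bound.


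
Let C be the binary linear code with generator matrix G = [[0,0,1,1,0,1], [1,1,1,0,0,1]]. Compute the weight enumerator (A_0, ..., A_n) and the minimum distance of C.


Weight distribution: A_0 = 1, A_3 = 2, A_4 = 1. Minimum distance d = 3.

Enumerate all 2^2 = 4 messages m ∈ F_2^2.
For each, compute codeword c = mG in F_2^6, then tally its weight.
  m = 00 → c = 000000, weight = 0.
  m = 10 → c = 001101, weight = 3.
  m = 01 → c = 111001, weight = 4.
  m = 11 → c = 110100, weight = 3.
Tally weights:
  weight 0: 1 codewords.
  weight 3: 2 codewords.
  weight 4: 1 codewords.
Minimum distance d = smallest w > 0 with A_w > 0 = 3.
Sanity: Σ A_w = 4 = 2^2 = 4 ✓.


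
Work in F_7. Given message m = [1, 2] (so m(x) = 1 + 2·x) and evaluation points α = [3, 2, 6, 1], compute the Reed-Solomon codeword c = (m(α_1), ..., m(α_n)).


c = [0, 5, 6, 3]

Message polynomial: m(x) = 1 + 2·x (mod 7).
For each evaluation point α_i, compute m(α_i) mod 7:
  α_1 = 3: Horner steps 2 → 0, so m(3) = 0.
  α_2 = 2: Horner steps 2 → 5, so m(2) = 5.
  α_3 = 6: Horner steps 2 → 6, so m(6) = 6.
  α_4 = 1: Horner steps 2 → 3, so m(1) = 3.
Codeword c = [0, 5, 6, 3] ∈ F_7^4.


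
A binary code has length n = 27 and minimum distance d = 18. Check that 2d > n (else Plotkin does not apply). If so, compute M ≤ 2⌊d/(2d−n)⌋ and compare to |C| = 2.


Plotkin bound M ≤ 4; given |C| = 2 ≤ bound (satisfied).

Check applicability: 2d = 36, n = 27.
2d − n = 9 > 0, so Plotkin applies.
Compute d/(2d−n) = 18/9 ≈ 2.0000.
⌊d/(2d−n)⌋ = 2.
Plotkin bound: M ≤ 2·2 = 4.
Given |C| = 2, check: satisfied.
This |C| is below the Plotkin bound.


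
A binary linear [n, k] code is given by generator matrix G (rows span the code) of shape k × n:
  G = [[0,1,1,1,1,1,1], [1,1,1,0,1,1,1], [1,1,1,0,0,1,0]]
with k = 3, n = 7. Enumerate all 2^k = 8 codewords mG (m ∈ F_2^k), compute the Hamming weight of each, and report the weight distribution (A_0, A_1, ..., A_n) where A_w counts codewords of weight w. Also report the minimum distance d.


Weight distribution: A_0 = 1, A_2 = 2, A_4 = 3, A_6 = 2. Minimum distance d = 2.

Enumerate all 2^3 = 8 messages m ∈ F_2^3.
For each, compute codeword c = mG in F_2^7, then tally its weight.
  m = 000 → c = 0000000, weight = 0.
  m = 100 → c = 0111111, weight = 6.
  m = 010 → c = 1110111, weight = 6.
  m = 110 → c = 1001000, weight = 2.
  m = 001 → c = 1110010, weight = 4.
  m = 101 → c = 1001101, weight = 4.
  m = 011 → c = 0000101, weight = 2.
  m = 111 → c = 0111010, weight = 4.
Tally weights:
  weight 0: 1 codewords.
  weight 2: 2 codewords.
  weight 4: 3 codewords.
  weight 6: 2 codewords.
Minimum distance d = smallest w > 0 with A_w > 0 = 2.
Sanity: Σ A_w = 8 = 2^3 = 8 ✓.


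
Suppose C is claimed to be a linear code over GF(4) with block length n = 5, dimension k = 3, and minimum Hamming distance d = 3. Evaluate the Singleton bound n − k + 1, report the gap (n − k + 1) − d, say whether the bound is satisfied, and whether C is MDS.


Singleton RHS = n − k + 1 = 3, slack = 0, bound satisfied, MDS.

Singleton bound: d ≤ n − k + 1.
Here n = 5, k = 3, so n − k + 1 = 3.
Given d = 3, check d ≤ 3: YES.
Slack = (n − k + 1) − d = 0.
The code is MDS (slack = 0).
Description: the claimed parameters are [5, 3, 3]_4; such a code would be MDS (meets Singleton bound).


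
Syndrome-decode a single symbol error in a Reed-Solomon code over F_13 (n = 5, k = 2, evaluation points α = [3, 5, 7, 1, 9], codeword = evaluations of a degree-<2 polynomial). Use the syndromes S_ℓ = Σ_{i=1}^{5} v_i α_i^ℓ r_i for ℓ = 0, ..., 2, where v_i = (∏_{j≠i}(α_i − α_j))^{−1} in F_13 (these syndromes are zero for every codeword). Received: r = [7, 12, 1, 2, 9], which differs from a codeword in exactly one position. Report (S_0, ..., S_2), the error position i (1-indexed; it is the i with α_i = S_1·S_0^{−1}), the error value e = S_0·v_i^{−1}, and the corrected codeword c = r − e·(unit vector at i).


S = (11, 12, 6), error at position 3, error magnitude e = 10, c = [7, 12, 4, 2, 9].

Step 1: column multipliers v_i = (∏_{j≠i}(α_i − α_j))^{−1} mod 13.
  i = 1 (α = 3): (3−5)(3−7)(3−1)(3−9) = (−2)·(−4)·2·(−6) = −96 ≡ 8, so v_1 = 8^{−1} = 5 (mod 13).
  i = 2 (α = 5): (5−3)(5−7)(5−1)(5−9) = 2·(−2)·4·(−4) = 64 ≡ 12, so v_2 = 12^{−1} = 12 (mod 13).
  i = 3 (α = 7): (7−3)(7−5)(7−1)(7−9) = 4·2·6·(−2) = −96 ≡ 8, so v_3 = 8^{−1} = 5 (mod 13).
  i = 4 (α = 1): (1−3)(1−5)(1−7)(1−9) = (−2)·(−4)·(−6)·(−8) = 384 ≡ 7, so v_4 = 7^{−1} = 2 (mod 13).
  i = 5 (α = 9): (9−3)(9−5)(9−7)(9−1) = 6·4·2·8 = 384 ≡ 7, so v_5 = 7^{−1} = 2 (mod 13).
  v = [5, 12, 5, 2, 2].
Step 2: syndromes of r = [7, 12, 1, 2, 9] (all sums mod 13).
  S_0 = Σ v_i r_i = 5·7 + 12·12 + 5·1 + 2·2 + 2·9 = 206 ≡ 11.
  S_1 = Σ v_i α_i r_i = 5·3·7 + 12·5·12 + 5·7·1 + 2·1·2 + 2·9·9 = 1026 ≡ 12.
  α_i^2 mod 13 = [9, 12, 10, 1, 3].
  S_2 = Σ v_i α_i^2 r_i = 5·9·7 + 12·12·12 + 5·10·1 + 2·1·2 + 2·3·9 = 2151 ≡ 6.
  S = (11, 12, 6) ≠ 0, so r is not a codeword (an error is present).
Step 3: locate the error. For a single error e at position i, S_ℓ = v_i·e·α_i^ℓ, so α_err = S_1/S_0.
  S_0^{−1} = 11^{−1} = 6 (mod 13), so α_err = 12·6 = 72 ≡ 7 = α_3. Error position i = 3.
  Consistency check: S_2/S_1 = 6·12 = 72 ≡ 7 = α_err ✓ (single-error assumption holds).
Step 4: error magnitude e = S_0/v_3 = S_0·∏_{j≠3}(α_3 − α_j) = 11·8 = 88 ≡ 10 (mod 13).
Step 5: correct position 3: c_3 = r_3 − e = 1 − 10 ≡ 4 (mod 13). Hence c = [7, 12, 4, 2, 9].
  Check: interpolating c through the α_i gives m(x) = 6 + 9·x (degree < 2) with m(α_i) = c_i for every i, so c is indeed a codeword.


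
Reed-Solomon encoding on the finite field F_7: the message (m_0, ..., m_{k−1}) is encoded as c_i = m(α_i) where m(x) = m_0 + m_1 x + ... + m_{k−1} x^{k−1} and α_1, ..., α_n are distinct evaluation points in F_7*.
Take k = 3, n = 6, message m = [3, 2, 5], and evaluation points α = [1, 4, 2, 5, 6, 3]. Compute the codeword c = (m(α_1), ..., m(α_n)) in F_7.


c = [3, 0, 6, 5, 6, 5]

Message polynomial: m(x) = 3 + 2·x + 5·x^2 (mod 7).
For each evaluation point α_i, compute m(α_i) mod 7:
  α_1 = 1: Horner steps 5 → 0 → 3, so m(1) = 3.
  α_2 = 4: Horner steps 5 → 1 → 0, so m(4) = 0.
  α_3 = 2: Horner steps 5 → 5 → 6, so m(2) = 6.
  α_4 = 5: Horner steps 5 → 6 → 5, so m(5) = 5.
  α_5 = 6: Horner steps 5 → 4 → 6, so m(6) = 6.
  α_6 = 3: Horner steps 5 → 3 → 5, so m(3) = 5.
Codeword c = [3, 0, 6, 5, 6, 5] ∈ F_7^6.


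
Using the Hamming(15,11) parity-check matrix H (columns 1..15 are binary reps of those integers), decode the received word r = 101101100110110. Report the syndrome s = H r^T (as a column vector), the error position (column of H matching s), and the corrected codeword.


s = (0, 1, 0, 1)^T, error position = 5, corrected codeword c = 101111100110110

Compute s = H r^T mod 2 one row at a time:
  s_1 = 0 + 0 + 1 + 1 + 0 + 1 + 1 + 0 = 4 ≡ 0 (mod 2).
  s_2 = 1 + 0 + 1 + 1 + 0 + 1 + 1 + 0 = 5 ≡ 1 (mod 2).
  s_3 = 0 + 1 + 1 + 1 + 1 + 1 + 1 + 0 = 6 ≡ 0 (mod 2).
  s_4 = 1 + 1 + 0 + 1 + 0 + 1 + 1 + 0 = 5 ≡ 1 (mod 2).
s = (0, 1, 0, 1)^T — this equals column 5 of H (binary 0101), so error is at position 5.
Correct: flip bit 5 of r = 101101100110110 to get c = 101111100110110.


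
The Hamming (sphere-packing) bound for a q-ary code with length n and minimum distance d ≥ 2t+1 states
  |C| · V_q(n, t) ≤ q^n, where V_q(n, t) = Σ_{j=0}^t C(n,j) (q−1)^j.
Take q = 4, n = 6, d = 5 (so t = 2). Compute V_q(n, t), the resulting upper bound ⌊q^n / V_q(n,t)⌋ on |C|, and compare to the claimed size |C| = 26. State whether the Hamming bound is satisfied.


V_q(n, t) = 154, q^n = 4096, Hamming bound = 26, |C| = 26 ≤ bound (satisfied).

Step 1: Compute V_q(n, t) = Σ_{j=0}^2 C(n, j) (q−1)^j.
  j = 0: C(6,0)·(3)^0 = 1·1 = 1.
  j = 1: C(6,1)·(3)^1 = 6·3 = 18.
  j = 2: C(6,2)·(3)^2 = 15·9 = 135.
  V_q(n, t) = 1 + 18 + 135 = 154.
Step 2: q^n = 4^6 = 4096.
Step 3: Hamming bound ⌊q^n / V_q(n,t)⌋ = ⌊4096/154⌋ = 26.
Step 4: Compare |C| = 26 to 26: satisfied.
The claimed |C| lies at the Hamming bound (tight).


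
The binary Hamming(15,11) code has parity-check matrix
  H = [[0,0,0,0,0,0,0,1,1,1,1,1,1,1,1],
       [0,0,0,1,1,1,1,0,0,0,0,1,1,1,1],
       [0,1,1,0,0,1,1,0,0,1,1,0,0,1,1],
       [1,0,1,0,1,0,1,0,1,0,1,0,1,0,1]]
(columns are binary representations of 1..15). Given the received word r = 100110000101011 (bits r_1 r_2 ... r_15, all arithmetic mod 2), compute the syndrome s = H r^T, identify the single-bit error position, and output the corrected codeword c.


s = (0, 1, 1, 1)^T, error position = 7, corrected codeword c = 100110100101011

Compute s = H r^T mod 2 one row at a time:
  s_1 = 0 + 0 + 1 + 0 + 1 + 0 + 1 + 1 = 4 ≡ 0 (mod 2).
  s_2 = 1 + 1 + 0 + 0 + 1 + 0 + 1 + 1 = 5 ≡ 1 (mod 2).
  s_3 = 0 + 0 + 0 + 0 + 1 + 0 + 1 + 1 = 3 ≡ 1 (mod 2).
  s_4 = 1 + 0 + 1 + 0 + 0 + 0 + 0 + 1 = 3 ≡ 1 (mod 2).
s = (0, 1, 1, 1)^T — this equals column 7 of H (binary 0111), so error is at position 7.
Correct: flip bit 7 of r = 100110000101011 to get c = 100110100101011.


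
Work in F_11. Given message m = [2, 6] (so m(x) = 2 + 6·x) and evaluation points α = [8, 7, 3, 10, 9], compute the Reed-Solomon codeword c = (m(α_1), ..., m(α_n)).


c = [6, 0, 9, 7, 1]

Message polynomial: m(x) = 2 + 6·x (mod 11).
For each evaluation point α_i, compute m(α_i) mod 11:
  α_1 = 8: Horner steps 6 → 6, so m(8) = 6.
  α_2 = 7: Horner steps 6 → 0, so m(7) = 0.
  α_3 = 3: Horner steps 6 → 9, so m(3) = 9.
  α_4 = 10: Horner steps 6 → 7, so m(10) = 7.
  α_5 = 9: Horner steps 6 → 1, so m(9) = 1.
Codeword c = [6, 0, 9, 7, 1] ∈ F_11^5.


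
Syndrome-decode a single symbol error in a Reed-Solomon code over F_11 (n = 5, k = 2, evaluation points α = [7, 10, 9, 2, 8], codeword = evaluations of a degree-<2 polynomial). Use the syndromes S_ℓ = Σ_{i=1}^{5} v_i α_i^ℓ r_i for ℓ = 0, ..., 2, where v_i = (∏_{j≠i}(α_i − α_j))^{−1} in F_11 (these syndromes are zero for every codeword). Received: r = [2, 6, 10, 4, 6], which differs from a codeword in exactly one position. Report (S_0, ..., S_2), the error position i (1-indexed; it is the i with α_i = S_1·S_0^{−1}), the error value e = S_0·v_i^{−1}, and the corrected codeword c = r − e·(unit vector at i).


S = (9, 2, 9), error at position 2, error magnitude e = 3, c = [2, 3, 10, 4, 6].

Step 1: column multipliers v_i = (∏_{j≠i}(α_i − α_j))^{−1} mod 11.
  i = 1 (α = 7): (7−10)(7−9)(7−2)(7−8) = (−3)·(−2)·5·(−1) = −30 ≡ 3, so v_1 = 3^{−1} = 4 (mod 11).
  i = 2 (α = 10): (10−7)(10−9)(10−2)(10−8) = 3·1·8·2 = 48 ≡ 4, so v_2 = 4^{−1} = 3 (mod 11).
  i = 3 (α = 9): (9−7)(9−10)(9−2)(9−8) = 2·(−1)·7·1 = −14 ≡ 8, so v_3 = 8^{−1} = 7 (mod 11).
  i = 4 (α = 2): (2−7)(2−10)(2−9)(2−8) = (−5)·(−8)·(−7)·(−6) = 1680 ≡ 8, so v_4 = 8^{−1} = 7 (mod 11).
  i = 5 (α = 8): (8−7)(8−10)(8−9)(8−2) = 1·(−2)·(−1)·6 = 12 ≡ 1, so v_5 = 1^{−1} = 1 (mod 11).
  v = [4, 3, 7, 7, 1].
Step 2: syndromes of r = [2, 6, 10, 4, 6] (all sums mod 11).
  S_0 = Σ v_i r_i = 4·2 + 3·6 + 7·10 + 7·4 + 1·6 = 130 ≡ 9.
  S_1 = Σ v_i α_i r_i = 4·7·2 + 3·10·6 + 7·9·10 + 7·2·4 + 1·8·6 = 970 ≡ 2.
  α_i^2 mod 11 = [5, 1, 4, 4, 9].
  S_2 = Σ v_i α_i^2 r_i = 4·5·2 + 3·1·6 + 7·4·10 + 7·4·4 + 1·9·6 = 504 ≡ 9.
  S = (9, 2, 9) ≠ 0, so r is not a codeword (an error is present).
Step 3: locate the error. For a single error e at position i, S_ℓ = v_i·e·α_i^ℓ, so α_err = S_1/S_0.
  S_0^{−1} = 9^{−1} = 5 (mod 11), so α_err = 2·5 = 10 ≡ 10 = α_2. Error position i = 2.
  Consistency check: S_2/S_1 = 9·6 = 54 ≡ 10 = α_err ✓ (single-error assumption holds).
Step 4: error magnitude e = S_0/v_2 = S_0·∏_{j≠2}(α_2 − α_j) = 9·4 = 36 ≡ 3 (mod 11).
Step 5: correct position 2: c_2 = r_2 − e = 6 − 3 ≡ 3 (mod 11). Hence c = [2, 3, 10, 4, 6].
  Check: interpolating c through the α_i gives m(x) = 7 + 4·x (degree < 2) with m(α_i) = c_i for every i, so c is indeed a codeword.


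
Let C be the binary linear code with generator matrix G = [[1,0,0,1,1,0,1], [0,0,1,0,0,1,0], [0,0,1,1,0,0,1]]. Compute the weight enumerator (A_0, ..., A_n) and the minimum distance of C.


Weight distribution: A_0 = 1, A_2 = 1, A_3 = 4, A_4 = 1, A_6 = 1. Minimum distance d = 2.

Enumerate all 2^3 = 8 messages m ∈ F_2^3.
For each, compute codeword c = mG in F_2^7, then tally its weight.
  m = 000 → c = 0000000, weight = 0.
  m = 100 → c = 1001101, weight = 4.
  m = 010 → c = 0010010, weight = 2.
  m = 110 → c = 1011111, weight = 6.
  m = 001 → c = 0011001, weight = 3.
  m = 101 → c = 1010100, weight = 3.
  m = 011 → c = 0001011, weight = 3.
  m = 111 → c = 1000110, weight = 3.
Tally weights:
  weight 0: 1 codewords.
  weight 2: 1 codewords.
  weight 3: 4 codewords.
  weight 4: 1 codewords.
  weight 6: 1 codewords.
Minimum distance d = smallest w > 0 with A_w > 0 = 2.
Sanity: Σ A_w = 8 = 2^3 = 8 ✓.


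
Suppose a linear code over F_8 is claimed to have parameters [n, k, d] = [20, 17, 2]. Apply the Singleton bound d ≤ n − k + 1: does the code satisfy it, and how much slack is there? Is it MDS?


Singleton RHS = n − k + 1 = 4, slack = 2, bound satisfied, not MDS.

Singleton bound: d ≤ n − k + 1.
Here n = 20, k = 17, so n − k + 1 = 4.
Given d = 2, check d ≤ 4: YES.
Slack = (n − k + 1) − d = 2.
The code is NOT MDS (slack = 2 > 0).
Description: the claimed parameters are [20, 17, 2]_8; such a code would be non-MDS.


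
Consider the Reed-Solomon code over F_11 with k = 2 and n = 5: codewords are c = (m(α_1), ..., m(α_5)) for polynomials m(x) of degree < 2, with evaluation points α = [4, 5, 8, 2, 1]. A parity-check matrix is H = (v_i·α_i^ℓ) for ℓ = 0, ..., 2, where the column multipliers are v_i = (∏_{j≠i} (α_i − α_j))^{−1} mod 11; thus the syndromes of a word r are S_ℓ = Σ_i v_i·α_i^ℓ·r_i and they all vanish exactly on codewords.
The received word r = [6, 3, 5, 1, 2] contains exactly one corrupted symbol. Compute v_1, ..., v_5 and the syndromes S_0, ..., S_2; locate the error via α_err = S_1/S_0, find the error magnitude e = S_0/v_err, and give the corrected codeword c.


S = (6, 6, 6), error at position 5, error magnitude e = 9, c = [6, 3, 5, 1, 4].

Step 1: column multipliers v_i = (∏_{j≠i}(α_i − α_j))^{−1} mod 11.
  i = 1 (α = 4): (4−5)(4−8)(4−2)(4−1) = (−1)·(−4)·2·3 = 24 ≡ 2, so v_1 = 2^{−1} = 6 (mod 11).
  i = 2 (α = 5): (5−4)(5−8)(5−2)(5−1) = 1·(−3)·3·4 = −36 ≡ 8, so v_2 = 8^{−1} = 7 (mod 11).
  i = 3 (α = 8): (8−4)(8−5)(8−2)(8−1) = 4·3·6·7 = 504 ≡ 9, so v_3 = 9^{−1} = 5 (mod 11).
  i = 4 (α = 2): (2−4)(2−5)(2−8)(2−1) = (−2)·(−3)·(−6)·1 = −36 ≡ 8, so v_4 = 8^{−1} = 7 (mod 11).
  i = 5 (α = 1): (1−4)(1−5)(1−8)(1−2) = (−3)·(−4)·(−7)·(−1) = 84 ≡ 7, so v_5 = 7^{−1} = 8 (mod 11).
  v = [6, 7, 5, 7, 8].
Step 2: syndromes of r = [6, 3, 5, 1, 2] (all sums mod 11).
  S_0 = Σ v_i r_i = 6·6 + 7·3 + 5·5 + 7·1 + 8·2 = 105 ≡ 6.
  S_1 = Σ v_i α_i r_i = 6·4·6 + 7·5·3 + 5·8·5 + 7·2·1 + 8·1·2 = 479 ≡ 6.
  α_i^2 mod 11 = [5, 3, 9, 4, 1].
  S_2 = Σ v_i α_i^2 r_i = 6·5·6 + 7·3·3 + 5·9·5 + 7·4·1 + 8·1·2 = 512 ≡ 6.
  S = (6, 6, 6) ≠ 0, so r is not a codeword (an error is present).
Step 3: locate the error. For a single error e at position i, S_ℓ = v_i·e·α_i^ℓ, so α_err = S_1/S_0.
  S_0^{−1} = 6^{−1} = 2 (mod 11), so α_err = 6·2 = 12 ≡ 1 = α_5. Error position i = 5.
  Consistency check: S_2/S_1 = 6·2 = 12 ≡ 1 = α_err ✓ (single-error assumption holds).
Step 4: error magnitude e = S_0/v_5 = S_0·∏_{j≠5}(α_5 − α_j) = 6·7 = 42 ≡ 9 (mod 11).
Step 5: correct position 5: c_5 = r_5 − e = 2 − 9 ≡ 4 (mod 11). Hence c = [6, 3, 5, 1, 4].
  Check: interpolating c through the α_i gives m(x) = 7 + 8·x (degree < 2) with m(α_i) = c_i for every i, so c is indeed a codeword.
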